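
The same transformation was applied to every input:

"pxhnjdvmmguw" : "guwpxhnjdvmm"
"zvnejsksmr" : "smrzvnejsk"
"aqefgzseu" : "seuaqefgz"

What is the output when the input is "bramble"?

Looking at the pairs, the operation is to move the last 3 characters to the front (rotate right by 3).
Doing the same to "bramble": "blebram".

blebram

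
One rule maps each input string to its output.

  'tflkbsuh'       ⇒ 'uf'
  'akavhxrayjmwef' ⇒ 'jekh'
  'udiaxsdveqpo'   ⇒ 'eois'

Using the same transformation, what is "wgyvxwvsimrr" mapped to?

Rule — swap the front and back halves of the string, then keep one character in every 3, starting at position 3 (positions 3rd, 6th, 9th, ...).
Applying that to "wgyvxwvsimrr" gives "iryw".

iryw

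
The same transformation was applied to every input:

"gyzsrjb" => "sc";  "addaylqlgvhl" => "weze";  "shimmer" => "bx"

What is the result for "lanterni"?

Looking at the pairs, the operation is to keep one character in every 3, starting at position 3 (positions 3rd, 6th, 9th, ...), then shift every letter 7 places backward in the alphabet (wrapping around).
On "lanterni" that produces "gk".

gk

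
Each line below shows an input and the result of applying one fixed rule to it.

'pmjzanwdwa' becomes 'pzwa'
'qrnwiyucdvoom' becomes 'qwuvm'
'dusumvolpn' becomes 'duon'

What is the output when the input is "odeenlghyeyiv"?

Looking at the pairs, the operation is to keep one character in every 3, starting at position 1 (positions 1st, 4th, 7th, ...).
So "odeenlghyeyiv" becomes "oegev".

oegev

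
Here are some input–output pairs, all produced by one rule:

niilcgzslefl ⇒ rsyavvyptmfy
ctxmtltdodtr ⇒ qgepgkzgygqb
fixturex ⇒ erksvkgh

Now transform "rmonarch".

Looking at the pairs, the operation is to shift every letter 13 places forward in the alphabet (wrapping around) — i.e. ROT13, then move the last 3 characters to the front (rotate right by 3).
"rmonarch" → "epuezban".

epuezban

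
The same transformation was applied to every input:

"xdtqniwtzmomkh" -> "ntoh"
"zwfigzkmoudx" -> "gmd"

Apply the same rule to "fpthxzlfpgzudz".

xfzz

The pattern: delete the first 3 characters, then keep one character in every 3, starting at position 2 (positions 2nd, 5th, 8th, ...).
On "fpthxzlfpgzudz": the first step gives "hxzlfpgzudz", and the second then gives "xfzz".
(Check on "xdtqniwtzmomkh": → "qniwtzmomkh" → "ntoh" ✓)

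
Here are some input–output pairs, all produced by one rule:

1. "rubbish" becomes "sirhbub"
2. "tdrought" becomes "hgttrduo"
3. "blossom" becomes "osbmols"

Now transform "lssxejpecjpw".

pjlwssexpjce

Each output is the input with this applied: move the last 3 characters to the front (rotate right by 3), then swap each adjacent pair of characters (1↔2, 3↔4, ...).
Working it through for "lssxejpecjpw": intermediate "jpwlssxejpec", final "pjlwssexpjce".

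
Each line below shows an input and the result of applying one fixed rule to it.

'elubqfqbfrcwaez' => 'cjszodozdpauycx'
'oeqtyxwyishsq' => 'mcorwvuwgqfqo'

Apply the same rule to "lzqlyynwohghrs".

jxojwwlumfefpq

Looking at the pairs, the operation is to shift every letter 2 places backward in the alphabet (wrapping around).
Doing the same to "lzqlyynwohghrs": "jxojwwlumfefpq".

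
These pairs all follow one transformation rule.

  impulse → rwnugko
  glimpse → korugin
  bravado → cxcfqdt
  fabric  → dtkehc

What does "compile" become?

The transformation: shift every letter 2 places forward in the alphabet (wrapping around), then move the first 2 characters to the end (rotate left by 2).
Working it through for "compile": intermediate "eqorkng", final "orkngeq".

orkngeq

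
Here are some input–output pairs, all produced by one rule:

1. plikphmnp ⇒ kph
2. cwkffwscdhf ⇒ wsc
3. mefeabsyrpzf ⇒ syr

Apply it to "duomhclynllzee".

Looking at the pairs, the operation is to move the last 3 characters to the front (rotate right by 3), then keep only the last 3 characters.
So "duomhclynllzee" becomes "nll".

nll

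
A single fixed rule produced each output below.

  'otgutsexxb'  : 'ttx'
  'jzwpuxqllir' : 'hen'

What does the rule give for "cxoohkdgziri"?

Looking at the pairs, the operation is to shift every letter 4 places backward in the alphabet (wrapping around), then keep only the last 3 characters.
Starting from "cxoohkdgziri": after the first operation, "ytkkdgzcvene"; after the second, "ene".

ene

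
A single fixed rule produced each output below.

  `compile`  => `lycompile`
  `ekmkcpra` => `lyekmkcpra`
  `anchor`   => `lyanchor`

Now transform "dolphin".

lydolphin

Each output is the input with this applied: prepend "ly".
So "dolphin" becomes "lydolphin".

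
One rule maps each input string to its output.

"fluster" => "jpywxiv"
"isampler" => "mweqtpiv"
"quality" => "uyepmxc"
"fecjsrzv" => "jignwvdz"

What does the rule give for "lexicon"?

The pattern: shift every letter 4 places forward in the alphabet (wrapping around).
"lexicon" → "pibmgsr".

pibmgsr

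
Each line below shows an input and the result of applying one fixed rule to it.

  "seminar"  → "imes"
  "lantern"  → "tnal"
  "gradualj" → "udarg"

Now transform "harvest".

What's happening: reverse the string, then delete the first 3 characters.
Working it through for "harvest": intermediate "tsevrah", final "vrah".
(Check on "seminar": → "ranimes" → "imes" ✓)

vrah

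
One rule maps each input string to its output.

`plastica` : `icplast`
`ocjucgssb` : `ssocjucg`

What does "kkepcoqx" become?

oqkkepc

The transformation: delete the last character, then move the last 2 characters to the front (rotate right by 2).
On "kkepcoqx": the first step gives "kkepcoq", and the second then gives "oqkkepc".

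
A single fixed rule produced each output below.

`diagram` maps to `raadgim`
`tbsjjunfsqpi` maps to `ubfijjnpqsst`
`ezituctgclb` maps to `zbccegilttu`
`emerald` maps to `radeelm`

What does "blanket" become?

tabekln

The pattern: sort the characters into alphabetical order, then move the last character to the front.
Starting from "blanket": after the first operation, "abeklnt"; after the second, "tabekln".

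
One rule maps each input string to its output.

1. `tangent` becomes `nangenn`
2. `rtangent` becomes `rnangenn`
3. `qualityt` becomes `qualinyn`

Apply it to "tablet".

nablen

The transformation: replace every "t" with "n".
On "tablet" that produces "nablen".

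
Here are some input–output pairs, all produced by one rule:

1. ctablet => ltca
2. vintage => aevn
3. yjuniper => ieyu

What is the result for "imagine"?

Looking at the pairs, the operation is to keep every other character starting from the first (positions 1st, 3rd, 5th, ...), then move the first 2 characters to the end (rotate left by 2).
Doing the same to "imagine": "ieia".
(Check on "vintage": → "vnae" → "aevn" ✓)

ieia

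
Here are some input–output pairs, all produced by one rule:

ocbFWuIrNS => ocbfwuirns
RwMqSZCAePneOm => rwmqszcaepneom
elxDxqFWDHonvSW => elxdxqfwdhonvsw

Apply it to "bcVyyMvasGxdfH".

bcvyymvasgxdfh

What's happening: convert every letter to lowercase.
"bcVyyMvasGxdfH" → "bcvyymvasgxdfh".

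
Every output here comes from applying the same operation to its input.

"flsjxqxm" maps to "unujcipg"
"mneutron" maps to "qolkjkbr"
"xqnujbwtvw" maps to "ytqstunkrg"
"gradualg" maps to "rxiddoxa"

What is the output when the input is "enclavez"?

xsbwbkzi

The rule is to swap the front and back halves of the string, then shift every letter 3 places backward in the alphabet (wrapping around).
Applying that to "enclavez" gives "xsbwbkzi".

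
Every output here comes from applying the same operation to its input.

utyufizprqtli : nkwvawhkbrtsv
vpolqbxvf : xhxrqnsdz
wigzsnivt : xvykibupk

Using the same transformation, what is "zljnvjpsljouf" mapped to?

In each case the input is transformed by: move the last 2 characters to the front (rotate right by 2), then shift every letter 2 places forward in the alphabet (wrapping around).
On "zljnvjpsljouf": the first step gives "ufzljnvjpsljo", and the second then gives "whbnlpxlrunlq".

whbnlpxlrunlq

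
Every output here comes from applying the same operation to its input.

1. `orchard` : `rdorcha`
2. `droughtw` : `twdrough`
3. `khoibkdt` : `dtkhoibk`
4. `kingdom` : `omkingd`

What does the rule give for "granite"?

tegrani

Rule — move the last 2 characters to the front (rotate right by 2).
For "granite" the result is "tegrani".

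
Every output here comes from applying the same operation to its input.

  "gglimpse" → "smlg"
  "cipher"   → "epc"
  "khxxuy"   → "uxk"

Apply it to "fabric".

ibf

Rule — reverse the string, then keep every other character starting from the second (positions 2nd, 4th, 6th, ...).
For "fabric", step one produces "cirbaf"; step two turns that into "ibf".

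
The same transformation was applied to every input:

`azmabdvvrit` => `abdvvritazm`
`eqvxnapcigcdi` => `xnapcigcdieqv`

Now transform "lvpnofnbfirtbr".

nofnbfirtbrlvp

The pattern: move the first 3 characters to the end (rotate left by 3).
So "lvpnofnbfirtbr" becomes "nofnbfirtbrlvp".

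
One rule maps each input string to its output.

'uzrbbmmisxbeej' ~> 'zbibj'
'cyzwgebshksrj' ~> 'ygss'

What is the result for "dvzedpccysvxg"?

vdcv

Rule — keep one character in every 3, starting at position 2 (positions 2nd, 5th, 8th, ...).
On "dvzedpccysvxg" that produces "vdcv".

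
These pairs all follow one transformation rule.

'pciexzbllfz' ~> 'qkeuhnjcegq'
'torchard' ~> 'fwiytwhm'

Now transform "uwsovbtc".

gyhzbxta

In each case the input is transformed by: move the last 3 characters to the front (rotate right by 3), then shift every letter 5 places forward in the alphabet (wrapping around).
For "uwsovbtc", step one produces "btcuwsov"; step two turns that into "gyhzbxta".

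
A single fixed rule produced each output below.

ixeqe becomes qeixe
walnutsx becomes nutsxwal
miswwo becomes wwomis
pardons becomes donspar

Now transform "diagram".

Rule — move the first 3 characters to the end (rotate left by 3).
"diagram" → "gramdia".

gramdia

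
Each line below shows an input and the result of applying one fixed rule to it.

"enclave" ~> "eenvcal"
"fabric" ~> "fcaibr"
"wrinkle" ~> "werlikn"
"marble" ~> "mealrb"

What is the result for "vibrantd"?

vditbnra

Rule — take characters alternately from the front and the back (1st, last, 2nd, 2nd-last, ...).
On "vibrantd" that produces "vditbnra".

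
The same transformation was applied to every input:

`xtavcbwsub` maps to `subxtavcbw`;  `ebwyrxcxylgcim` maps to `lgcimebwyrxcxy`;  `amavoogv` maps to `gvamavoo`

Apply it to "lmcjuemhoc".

hoclmcjuem

Each output is the input with this applied: swap the front and back halves of the string, then move the first 2 characters to the end (rotate left by 2).
Applying both steps to "lmcjuemhoc": "emhoclmcju", then "hoclmcjuem".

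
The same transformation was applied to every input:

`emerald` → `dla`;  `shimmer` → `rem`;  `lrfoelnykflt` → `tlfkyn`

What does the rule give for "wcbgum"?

mug

Looking at the pairs, the operation is to take characters alternately from the front and the back (1st, last, 2nd, 2nd-last, ...), then keep every other character starting from the second (positions 2nd, 4th, 6th, ...).
Working it through for "wcbgum": intermediate "wmcubg", final "mug".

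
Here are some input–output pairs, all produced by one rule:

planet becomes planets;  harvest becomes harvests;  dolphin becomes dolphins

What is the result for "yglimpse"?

Looking at the pairs, the operation is to append "s".
"yglimpse" → "yglimpses".

yglimpses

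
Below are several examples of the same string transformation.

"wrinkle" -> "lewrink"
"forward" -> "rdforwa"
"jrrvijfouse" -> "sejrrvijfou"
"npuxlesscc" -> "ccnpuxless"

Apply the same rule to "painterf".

rfpainte

The pattern: move the last 2 characters to the front (rotate right by 2).
On "painterf" that produces "rfpainte".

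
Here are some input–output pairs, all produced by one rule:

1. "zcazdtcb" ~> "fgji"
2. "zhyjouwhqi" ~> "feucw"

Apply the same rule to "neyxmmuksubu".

tesayh

The rule is to shift every letter 6 places forward in the alphabet (wrapping around), then keep every other character starting from the first (positions 1st, 3rd, 5th, ...).
For "neyxmmuksubu", step one produces "tkedssaqyaha"; step two turns that into "tesayh".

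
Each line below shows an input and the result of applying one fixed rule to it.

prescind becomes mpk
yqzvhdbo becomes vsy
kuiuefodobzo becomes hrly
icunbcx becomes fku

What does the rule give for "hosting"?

eqd

The pattern: shift every letter 3 places backward in the alphabet (wrapping around), then keep one character in every 3, starting at position 1 (positions 1st, 4th, 7th, ...).
Starting from "hosting": after the first operation, "elpqfkd"; after the second, "eqd".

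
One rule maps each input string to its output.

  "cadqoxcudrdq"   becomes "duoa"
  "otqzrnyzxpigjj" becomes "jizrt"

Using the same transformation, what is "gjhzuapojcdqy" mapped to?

The rule is to keep one character in every 3, starting at position 2 (positions 2nd, 5th, 8th, ...), then reverse the string.
Starting from "gjhzuapojcdqy": after the first operation, "juod"; after the second, "douj".

douj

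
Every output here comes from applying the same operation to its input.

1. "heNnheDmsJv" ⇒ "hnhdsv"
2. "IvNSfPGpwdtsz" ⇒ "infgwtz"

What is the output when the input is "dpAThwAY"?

daha

Each output is the input with this applied: keep every other character starting from the first (positions 1st, 3rd, 5th, ...), then convert every letter to lowercase.
"dpAThwAY" → "dAhA" → "daha".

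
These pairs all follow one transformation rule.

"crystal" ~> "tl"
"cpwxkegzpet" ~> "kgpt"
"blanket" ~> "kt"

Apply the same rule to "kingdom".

Looking at the pairs, the operation is to keep every other character starting from the first (positions 1st, 3rd, 5th, ...), then delete the first 2 characters.
Applying both steps to "kingdom": "kndm", then "dm".

dm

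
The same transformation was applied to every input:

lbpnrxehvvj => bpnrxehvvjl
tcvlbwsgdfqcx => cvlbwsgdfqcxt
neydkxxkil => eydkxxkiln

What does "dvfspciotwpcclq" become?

vfspciotwpcclqd

The pattern: move the first character to the end.
So "dvfspciotwpcclq" becomes "vfspciotwpcclqd".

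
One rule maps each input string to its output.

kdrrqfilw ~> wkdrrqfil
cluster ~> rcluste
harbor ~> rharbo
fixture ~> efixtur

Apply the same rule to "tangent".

ttangen

In each case the input is transformed by: move the last character to the front.
Applying that to "tangent" gives "ttangen".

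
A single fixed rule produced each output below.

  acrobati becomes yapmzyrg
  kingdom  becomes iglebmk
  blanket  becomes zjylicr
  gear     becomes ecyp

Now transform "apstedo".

In each case the input is transformed by: shift every letter 2 places backward in the alphabet (wrapping around).
Applying that to "apstedo" gives "ynqrcbm".

ynqrcbm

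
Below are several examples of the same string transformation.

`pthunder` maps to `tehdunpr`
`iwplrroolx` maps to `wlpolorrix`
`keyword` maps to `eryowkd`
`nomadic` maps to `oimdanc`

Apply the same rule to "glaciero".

lraecigo

Each output is the input with this applied: take characters alternately from the front and the back (1st, last, 2nd, 2nd-last, ...), then move the first 2 characters to the end (rotate left by 2).
Starting from "glaciero": after the first operation, "golraeci"; after the second, "lraecigo".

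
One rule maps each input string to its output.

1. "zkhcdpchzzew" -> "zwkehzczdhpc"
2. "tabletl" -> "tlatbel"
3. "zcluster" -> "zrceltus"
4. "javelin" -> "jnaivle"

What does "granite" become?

What's happening: take characters alternately from the front and the back (1st, last, 2nd, 2nd-last, ...).
For "granite" the result is "gertain".

gertain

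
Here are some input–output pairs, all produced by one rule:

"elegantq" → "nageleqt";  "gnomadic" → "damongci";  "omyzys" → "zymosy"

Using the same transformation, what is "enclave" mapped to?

The pattern: reverse the string, then move the first 2 characters to the end (rotate left by 2).
Applying that to "enclave" gives "alcneev".

alcneev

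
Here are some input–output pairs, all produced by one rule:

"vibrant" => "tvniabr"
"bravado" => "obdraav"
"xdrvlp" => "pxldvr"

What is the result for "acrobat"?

Each output is the input with this applied: take characters alternately from the front and the back (1st, last, 2nd, 2nd-last, ...), then swap each adjacent pair of characters (1↔2, 3↔4, ...).
Starting from "acrobat": after the first operation, "atcarbo"; after the second, "taacbro".
(Check on "bravado": → "bordaav" → "obdraav" ✓)

taacbro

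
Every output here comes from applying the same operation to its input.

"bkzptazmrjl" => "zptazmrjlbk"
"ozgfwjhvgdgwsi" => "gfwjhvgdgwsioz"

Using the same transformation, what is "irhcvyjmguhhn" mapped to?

hcvyjmguhhnir

The transformation: move the first 2 characters to the end (rotate left by 2).
"irhcvyjmguhhn" → "hcvyjmguhhnir".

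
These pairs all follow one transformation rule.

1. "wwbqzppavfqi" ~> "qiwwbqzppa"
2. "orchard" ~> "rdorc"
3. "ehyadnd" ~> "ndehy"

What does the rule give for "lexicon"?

onlex

What's happening: move the last 2 characters to the front (rotate right by 2), then delete the last 2 characters.
"lexicon" → "onlex".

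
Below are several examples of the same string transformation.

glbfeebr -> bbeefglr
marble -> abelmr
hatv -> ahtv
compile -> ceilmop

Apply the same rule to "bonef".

Each output is the input with this applied: sort the characters into alphabetical order.
So "bonef" becomes "befno".

befno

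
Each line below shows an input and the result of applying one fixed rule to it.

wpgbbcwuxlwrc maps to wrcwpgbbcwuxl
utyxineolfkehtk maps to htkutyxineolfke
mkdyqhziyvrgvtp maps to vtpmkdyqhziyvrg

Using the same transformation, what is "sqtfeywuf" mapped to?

Each output is the input with this applied: move the last 3 characters to the front (rotate right by 3).
"sqtfeywuf" → "wufsqtfey".

wufsqtfey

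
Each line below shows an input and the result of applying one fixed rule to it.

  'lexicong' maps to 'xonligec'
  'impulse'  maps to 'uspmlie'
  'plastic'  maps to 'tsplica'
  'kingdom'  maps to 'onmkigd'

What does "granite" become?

trnigea

The transformation: sort the characters into reverse alphabetical order.
Doing the same to "granite": "trnigea".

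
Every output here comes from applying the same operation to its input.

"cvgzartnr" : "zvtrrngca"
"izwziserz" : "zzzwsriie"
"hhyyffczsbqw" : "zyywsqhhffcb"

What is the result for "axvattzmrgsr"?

Each output is the input with this applied: sort the characters into reverse alphabetical order.
"axvattzmrgsr" → "zxvttsrrmgaa".

zxvttsrrmgaa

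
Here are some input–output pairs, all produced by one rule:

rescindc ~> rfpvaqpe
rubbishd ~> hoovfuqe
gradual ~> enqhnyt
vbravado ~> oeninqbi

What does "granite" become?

The transformation: move the first character to the end, then shift every letter 13 places forward in the alphabet (wrapping around) — i.e. ROT13.
"granite" → "enavgrt".
(Check on "rescindc": → "escindcr" → "rfpvaqpe" ✓)

enavgrt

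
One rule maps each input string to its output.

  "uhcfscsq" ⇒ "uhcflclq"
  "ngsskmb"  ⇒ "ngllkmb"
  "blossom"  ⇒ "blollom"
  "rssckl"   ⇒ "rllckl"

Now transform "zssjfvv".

Looking at the pairs, the operation is to replace every "s" with "l".
So "zssjfvv" becomes "zlljfvv".

zlljfvv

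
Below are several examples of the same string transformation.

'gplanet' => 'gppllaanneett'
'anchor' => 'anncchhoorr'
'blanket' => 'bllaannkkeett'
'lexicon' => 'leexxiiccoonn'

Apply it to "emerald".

emmeerraalldd

The transformation: double every character, then delete the first character.
Starting from "emerald": after the first operation, "eemmeerraalldd"; after the second, "emmeerraalldd".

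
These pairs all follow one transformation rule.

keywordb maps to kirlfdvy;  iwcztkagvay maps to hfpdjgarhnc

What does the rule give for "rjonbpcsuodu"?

kbyqvuiwjzbv

Rule — shift every letter 7 places forward in the alphabet (wrapping around), then move the last 2 characters to the front (rotate right by 2).
So "rjonbpcsuodu" becomes "kbyqvuiwjzbv".
(Check on "keywordb": → "rlfdvyki" → "kirlfdvy" ✓)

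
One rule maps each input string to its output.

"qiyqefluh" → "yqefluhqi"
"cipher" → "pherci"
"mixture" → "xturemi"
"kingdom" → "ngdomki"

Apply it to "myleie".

Looking at the pairs, the operation is to move the first 2 characters to the end (rotate left by 2).
Doing the same to "myleie": "leiemy".

leiemy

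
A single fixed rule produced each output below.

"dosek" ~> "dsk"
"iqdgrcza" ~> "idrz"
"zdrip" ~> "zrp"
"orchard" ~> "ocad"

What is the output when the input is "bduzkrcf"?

bukc

The rule is to keep every other character starting from the first (positions 1st, 3rd, 5th, ...).
On "bduzkrcf" that produces "bukc".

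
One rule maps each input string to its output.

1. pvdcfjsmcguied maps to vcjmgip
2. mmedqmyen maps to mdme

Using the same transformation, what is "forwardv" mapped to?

The rule is to swap the first and last characters, then keep every other character starting from the second (positions 2nd, 4th, 6th, ...).
On "forwardv": the first step gives "vorwardf", and the second then gives "owrf".

owrf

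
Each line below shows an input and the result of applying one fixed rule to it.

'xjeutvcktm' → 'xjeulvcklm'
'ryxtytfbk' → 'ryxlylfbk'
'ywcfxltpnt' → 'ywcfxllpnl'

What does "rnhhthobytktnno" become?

rnhhlhobylklnno

What's happening: replace every "t" with "l".
So "rnhhthobytktnno" becomes "rnhhlhobylklnno".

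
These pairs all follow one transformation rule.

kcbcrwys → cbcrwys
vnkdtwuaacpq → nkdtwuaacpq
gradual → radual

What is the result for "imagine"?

In each case the input is transformed by: delete the first character.
On "imagine" that produces "magine".

magine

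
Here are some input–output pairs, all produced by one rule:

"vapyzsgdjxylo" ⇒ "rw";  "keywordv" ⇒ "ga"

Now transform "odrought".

kz

The pattern: shift every letter 4 places backward in the alphabet (wrapping around), then keep only the first 2 characters.
Applying both steps to "odrought": "kznkqcdp", then "kz".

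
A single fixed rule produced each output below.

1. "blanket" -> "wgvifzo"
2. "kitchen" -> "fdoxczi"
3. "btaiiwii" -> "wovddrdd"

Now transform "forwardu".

In each case the input is transformed by: shift every letter 5 places backward in the alphabet (wrapping around).
On "forwardu" that produces "ajmrvmyp".

ajmrvmyp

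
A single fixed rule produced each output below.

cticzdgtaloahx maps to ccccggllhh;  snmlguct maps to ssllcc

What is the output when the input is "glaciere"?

What's happening: keep one character in every 3, starting at position 1 (positions 1st, 4th, 7th, ...), then double every character.
"glaciere" → "gcr" → "ggccrr".

ggccrr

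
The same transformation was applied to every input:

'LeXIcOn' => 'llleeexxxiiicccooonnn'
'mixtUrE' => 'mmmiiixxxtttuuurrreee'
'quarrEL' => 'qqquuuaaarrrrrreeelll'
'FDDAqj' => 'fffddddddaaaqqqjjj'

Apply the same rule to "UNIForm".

uuunnniiifffooorrrmmm

Each output is the input with this applied: repeat every character 3 times, then convert every letter to lowercase.
So "UNIForm" becomes "uuunnniiifffooorrrmmm".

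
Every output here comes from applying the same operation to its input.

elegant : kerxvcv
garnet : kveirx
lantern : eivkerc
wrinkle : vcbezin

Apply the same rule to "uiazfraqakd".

ubrhriwqrzl

In each case the input is transformed by: reverse the string, then shift every letter 9 places backward in the alphabet (wrapping around).
For "uiazfraqakd", step one produces "dkaqarfzaiu"; step two turns that into "ubrhriwqrzl".
(Check on "elegant": → "tnagele" → "kerxvcv" ✓)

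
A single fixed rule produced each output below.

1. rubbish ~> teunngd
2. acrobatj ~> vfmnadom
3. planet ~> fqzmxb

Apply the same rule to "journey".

kqzdgav

Looking at the pairs, the operation is to shift every letter 12 places forward in the alphabet (wrapping around), then reverse the string.
Applying both steps to "journey": "vagdzqk", then "kqzdgav".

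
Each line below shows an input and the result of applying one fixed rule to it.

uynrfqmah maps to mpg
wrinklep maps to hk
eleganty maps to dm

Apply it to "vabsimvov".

In each case the input is transformed by: shift every letter 1 place backward in the alphabet (wrapping around), then keep one character in every 3, starting at position 3 (positions 3rd, 6th, 9th, ...).
For "vabsimvov", step one produces "uzarhlunu"; step two turns that into "alu".

alu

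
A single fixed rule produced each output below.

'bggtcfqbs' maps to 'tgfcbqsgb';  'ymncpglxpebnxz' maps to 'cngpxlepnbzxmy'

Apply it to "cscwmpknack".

The transformation: swap each adjacent pair of characters (1↔2, 3↔4, ...), then move the first 2 characters to the end (rotate left by 2).
Working it through for "cscwmpknack": intermediate "scwcpmnkcak", final "wcpmnkcaksc".

wcpmnkcaksc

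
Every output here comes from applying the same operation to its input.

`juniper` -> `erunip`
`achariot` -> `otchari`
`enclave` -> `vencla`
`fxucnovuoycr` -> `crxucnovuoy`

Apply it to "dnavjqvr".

vrnavjq

Looking at the pairs, the operation is to delete the first character, then move the last 2 characters to the front (rotate right by 2).
"dnavjqvr" → "navjqvr" → "vrnavjq".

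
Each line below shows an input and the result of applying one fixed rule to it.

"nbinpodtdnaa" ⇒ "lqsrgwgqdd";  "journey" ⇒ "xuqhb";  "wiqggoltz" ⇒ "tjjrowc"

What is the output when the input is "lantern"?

qwhuq

The rule is to shift every letter 3 places forward in the alphabet (wrapping around), then delete the first 2 characters.
"lantern" → "odqwhuq" → "qwhuq".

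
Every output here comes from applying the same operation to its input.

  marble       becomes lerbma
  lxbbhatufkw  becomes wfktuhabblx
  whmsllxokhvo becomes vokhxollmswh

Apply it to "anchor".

orchan

The pattern: swap each adjacent pair of characters (1↔2, 3↔4, ...), then reverse the string.
"anchor" → "nahcro" → "orchan".
(Check on "whmsllxokhvo": → "hwsmlloxhkov" → "vokhxollmswh" ✓)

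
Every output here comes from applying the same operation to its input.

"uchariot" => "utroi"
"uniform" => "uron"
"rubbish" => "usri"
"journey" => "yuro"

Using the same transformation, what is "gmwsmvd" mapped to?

wvsm

Each output is the input with this applied: sort the characters into reverse alphabetical order, then delete the last 3 characters.
Starting from "gmwsmvd": after the first operation, "wvsmmgd"; after the second, "wvsm".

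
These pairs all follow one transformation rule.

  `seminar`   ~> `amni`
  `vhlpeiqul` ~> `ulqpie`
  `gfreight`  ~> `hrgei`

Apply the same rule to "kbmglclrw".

The transformation: take characters alternately from the front and the back (1st, last, 2nd, 2nd-last, ...), then delete the first 3 characters.
Starting from "kbmglclrw": after the first operation, "kwbrmlgcl"; after the second, "rmlgcl".

rmlgcl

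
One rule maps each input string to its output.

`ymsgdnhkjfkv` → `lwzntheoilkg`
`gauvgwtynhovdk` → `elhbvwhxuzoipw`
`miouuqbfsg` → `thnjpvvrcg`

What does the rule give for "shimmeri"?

sjtijnnf

Rule — move the last 2 characters to the front (rotate right by 2), then shift every letter 1 place forward in the alphabet (wrapping around).
"shimmeri" → "sjtijnnf".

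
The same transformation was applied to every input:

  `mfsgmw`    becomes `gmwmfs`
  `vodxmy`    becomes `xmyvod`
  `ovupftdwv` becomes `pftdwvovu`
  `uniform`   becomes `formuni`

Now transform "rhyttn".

The pattern: move the first 3 characters to the end (rotate left by 3).
Applying that to "rhyttn" gives "ttnrhy".

ttnrhy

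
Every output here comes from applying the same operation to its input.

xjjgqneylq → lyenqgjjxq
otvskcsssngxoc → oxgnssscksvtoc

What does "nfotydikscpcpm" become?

pcpcskidytofnm

Looking at the pairs, the operation is to reverse the string, then move the first character to the end.
On "nfotydikscpcpm": the first step gives "mpcpcskidytofn", and the second then gives "pcpcskidytofnm".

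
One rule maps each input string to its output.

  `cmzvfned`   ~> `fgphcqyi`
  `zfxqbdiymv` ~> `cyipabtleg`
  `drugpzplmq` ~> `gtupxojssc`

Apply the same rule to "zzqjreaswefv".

The pattern: shift every letter 3 places forward in the alphabet (wrapping around), then take characters alternately from the front and the back (1st, last, 2nd, 2nd-last, ...).
Starting from "zzqjreaswefv": after the first operation, "cctmuhdvzhiy"; after the second, "cycithmzuvhd".

cycithmzuvhd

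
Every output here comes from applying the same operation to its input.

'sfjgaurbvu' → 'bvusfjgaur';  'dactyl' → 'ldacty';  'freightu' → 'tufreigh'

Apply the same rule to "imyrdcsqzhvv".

Each output is the input with this applied: swap the front and back halves of the string, then move the first 2 characters to the end (rotate left by 2).
"imyrdcsqzhvv" → "sqzhvvimyrdc" → "zhvvimyrdcsq".

zhvvimyrdcsq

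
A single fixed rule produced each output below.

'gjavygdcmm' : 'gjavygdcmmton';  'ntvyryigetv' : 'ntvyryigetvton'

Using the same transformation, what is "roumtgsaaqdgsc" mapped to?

roumtgsaaqdgscton

Rule — append "ton".
On "roumtgsaaqdgsc" that produces "roumtgsaaqdgscton".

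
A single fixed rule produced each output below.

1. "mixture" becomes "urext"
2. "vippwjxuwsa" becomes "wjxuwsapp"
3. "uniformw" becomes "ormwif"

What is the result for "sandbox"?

The pattern: delete the first 2 characters, then move the first 2 characters to the end (rotate left by 2).
Starting from "sandbox": after the first operation, "ndbox"; after the second, "boxnd".

boxnd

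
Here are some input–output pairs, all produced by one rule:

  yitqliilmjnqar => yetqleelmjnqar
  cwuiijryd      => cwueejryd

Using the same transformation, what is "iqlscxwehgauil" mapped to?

eqlscxwehgauel

The pattern: replace every "i" with "e".
"iqlscxwehgauil" → "eqlscxwehgauel".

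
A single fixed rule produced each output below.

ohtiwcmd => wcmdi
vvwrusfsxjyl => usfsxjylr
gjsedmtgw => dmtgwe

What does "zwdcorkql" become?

orkqlc

The transformation: delete the first 3 characters, then move the first character to the end.
So "zwdcorkql" becomes "orkqlc".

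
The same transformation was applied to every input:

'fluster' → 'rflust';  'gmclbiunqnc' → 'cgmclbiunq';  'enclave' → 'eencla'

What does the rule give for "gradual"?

The rule is to move the last character to the front, then delete the last character.
Applying both steps to "gradual": "lgradua", then "lgradu".

lgradu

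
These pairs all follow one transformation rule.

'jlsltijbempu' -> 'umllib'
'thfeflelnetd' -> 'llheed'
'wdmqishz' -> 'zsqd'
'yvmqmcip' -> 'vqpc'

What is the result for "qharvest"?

trhe

In each case the input is transformed by: keep every other character starting from the second (positions 2nd, 4th, 6th, ...), then sort the characters into reverse alphabetical order.
Applying both steps to "qharvest": "hret", then "trhe".
(Check on "yvmqmcip": → "vqcp" → "vqpc" ✓)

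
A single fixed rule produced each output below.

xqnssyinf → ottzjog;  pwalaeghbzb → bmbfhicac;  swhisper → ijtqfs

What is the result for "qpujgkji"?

In each case the input is transformed by: delete the first 2 characters, then shift every letter 1 place forward in the alphabet (wrapping around).
On "qpujgkji": the first step gives "ujgkji", and the second then gives "vkhlkj".

vkhlkj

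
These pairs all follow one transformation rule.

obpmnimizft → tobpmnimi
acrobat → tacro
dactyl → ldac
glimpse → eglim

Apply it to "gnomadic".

cgnoma

The pattern: move the last character to the front, then delete the last 2 characters.
For "gnomadic", step one produces "cgnomadi"; step two turns that into "cgnoma".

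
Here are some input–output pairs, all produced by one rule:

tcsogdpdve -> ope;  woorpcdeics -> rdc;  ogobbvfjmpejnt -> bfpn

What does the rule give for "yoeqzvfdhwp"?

qfw

The rule is to delete the first 3 characters, then keep one character in every 3, starting at position 1 (positions 1st, 4th, 7th, ...).
"yoeqzvfdhwp" → "qzvfdhwp" → "qfw".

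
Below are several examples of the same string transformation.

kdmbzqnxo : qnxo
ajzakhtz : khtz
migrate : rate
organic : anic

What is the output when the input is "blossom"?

What's happening: keep only the last 4 characters.
"blossom" → "ssom".

ssom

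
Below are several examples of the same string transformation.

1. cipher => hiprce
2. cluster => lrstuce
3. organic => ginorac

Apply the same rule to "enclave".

eelnvac

The rule is to sort the characters into alphabetical order, then move the first 2 characters to the end (rotate left by 2).
Applying both steps to "enclave": "aceelnv", then "eelnvac".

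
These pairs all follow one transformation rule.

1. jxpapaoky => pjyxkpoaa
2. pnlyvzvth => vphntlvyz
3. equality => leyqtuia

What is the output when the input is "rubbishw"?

The transformation: take characters alternately from the front and the back (1st, last, 2nd, 2nd-last, ...), then move the last character to the front.
Working it through for "rubbishw": intermediate "rwuhbsbi", final "irwuhbsb".

irwuhbsb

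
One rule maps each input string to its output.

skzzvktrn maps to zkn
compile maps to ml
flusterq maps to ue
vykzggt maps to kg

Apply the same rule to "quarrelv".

ae

In each case the input is transformed by: keep one character in every 3, starting at position 3 (positions 3rd, 6th, 9th, ...).
Applying that to "quarrelv" gives "ae".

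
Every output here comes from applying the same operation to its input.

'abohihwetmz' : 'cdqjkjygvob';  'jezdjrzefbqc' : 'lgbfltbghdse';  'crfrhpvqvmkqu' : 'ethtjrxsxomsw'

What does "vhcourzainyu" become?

Each output is the input with this applied: shift every letter 2 places forward in the alphabet (wrapping around).
Doing the same to "vhcourzainyu": "xjeqwtbckpaw".

xjeqwtbckpaw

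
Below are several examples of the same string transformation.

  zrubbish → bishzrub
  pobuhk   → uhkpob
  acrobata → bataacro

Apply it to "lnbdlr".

dlrlnb

Each output is the input with this applied: swap the front and back halves of the string.
Doing the same to "lnbdlr": "dlrlnb".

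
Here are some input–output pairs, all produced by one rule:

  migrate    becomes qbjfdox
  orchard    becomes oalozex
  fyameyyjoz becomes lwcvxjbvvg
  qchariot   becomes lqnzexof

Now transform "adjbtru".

orxagyq

What's happening: shift every letter 3 places backward in the alphabet (wrapping around), then move the last 2 characters to the front (rotate right by 2).
Working it through for "adjbtru": intermediate "xagyqor", final "orxagyq".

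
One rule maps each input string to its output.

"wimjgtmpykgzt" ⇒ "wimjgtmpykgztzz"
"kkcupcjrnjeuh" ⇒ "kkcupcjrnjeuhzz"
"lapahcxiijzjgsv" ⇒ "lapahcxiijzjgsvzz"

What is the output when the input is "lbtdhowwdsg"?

In each case the input is transformed by: append "zz".
For "lbtdhowwdsg" the result is "lbtdhowwdsgzz".

lbtdhowwdsgzz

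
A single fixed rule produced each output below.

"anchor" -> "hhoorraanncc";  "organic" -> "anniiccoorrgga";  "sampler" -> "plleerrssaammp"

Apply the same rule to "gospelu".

peelluuggoossp

What's happening: double every character, then swap the front and back halves of the string.
So "gospelu" becomes "peelluuggoossp".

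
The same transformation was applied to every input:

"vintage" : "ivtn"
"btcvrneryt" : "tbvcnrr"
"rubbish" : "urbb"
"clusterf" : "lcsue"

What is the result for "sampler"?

aspm

The pattern: swap each adjacent pair of characters (1↔2, 3↔4, ...), then delete the last 3 characters.
Starting from "sampler": after the first operation, "aspmelr"; after the second, "aspm".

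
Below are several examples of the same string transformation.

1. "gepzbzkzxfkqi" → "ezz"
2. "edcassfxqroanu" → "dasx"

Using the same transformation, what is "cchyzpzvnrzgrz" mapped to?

The transformation: keep every other character starting from the second (positions 2nd, 4th, 6th, ...), then delete the last 3 characters.
Applying both steps to "cchyzpzvnrzgrz": "cypvrgz", then "cypv".

cypv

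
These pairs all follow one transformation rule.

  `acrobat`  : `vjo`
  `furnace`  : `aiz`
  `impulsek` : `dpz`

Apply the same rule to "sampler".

nkm

What's happening: shift every letter 5 places backward in the alphabet (wrapping around), then keep one character in every 3, starting at position 1 (positions 1st, 4th, 7th, ...).
Starting from "sampler": after the first operation, "nvhkgzm"; after the second, "nkm".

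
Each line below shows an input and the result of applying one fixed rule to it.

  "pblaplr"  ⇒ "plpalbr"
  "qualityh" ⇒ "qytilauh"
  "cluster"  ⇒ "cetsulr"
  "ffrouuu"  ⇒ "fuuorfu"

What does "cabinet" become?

The transformation: swap the first and last characters, then reverse the string.
Applying both steps to "cabinet": "tabinec", then "cenibat".

cenibat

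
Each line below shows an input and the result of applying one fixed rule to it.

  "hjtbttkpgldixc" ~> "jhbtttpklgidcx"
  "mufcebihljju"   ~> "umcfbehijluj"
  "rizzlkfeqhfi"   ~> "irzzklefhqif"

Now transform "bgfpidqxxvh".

gbpfdixqvxh

The transformation: swap each adjacent pair of characters (1↔2, 3↔4, ...).
Doing the same to "bgfpidqxxvh": "gbpfdixqvxh".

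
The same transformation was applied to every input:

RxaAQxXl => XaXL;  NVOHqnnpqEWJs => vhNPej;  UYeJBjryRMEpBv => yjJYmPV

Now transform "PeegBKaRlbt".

EGkrB

Each output is the input with this applied: keep every other character starting from the second (positions 2nd, 4th, 6th, ...), then flip the case of every letter.
Starting from "PeegBKaRlbt": after the first operation, "egKRb"; after the second, "EGkrB".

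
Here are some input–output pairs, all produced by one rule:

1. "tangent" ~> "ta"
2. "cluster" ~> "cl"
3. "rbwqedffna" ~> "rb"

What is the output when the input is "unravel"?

In each case the input is transformed by: keep only the first 2 characters.
"unravel" → "un".

un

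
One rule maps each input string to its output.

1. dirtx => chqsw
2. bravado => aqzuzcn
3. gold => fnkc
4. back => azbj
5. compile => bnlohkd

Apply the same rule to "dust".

The rule is to shift every letter 1 place backward in the alphabet (wrapping around).
Doing the same to "dust": "ctrs".

ctrs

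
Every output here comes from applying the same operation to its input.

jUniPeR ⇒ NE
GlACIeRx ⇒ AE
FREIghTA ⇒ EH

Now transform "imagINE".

AN

The transformation: keep one character in every 3, starting at position 3 (positions 3rd, 6th, 9th, ...), then convert every letter to uppercase.
Working it through for "imagINE": intermediate "aN", final "AN".
(Check on "FREIghTA": → "Eh" → "EH" ✓)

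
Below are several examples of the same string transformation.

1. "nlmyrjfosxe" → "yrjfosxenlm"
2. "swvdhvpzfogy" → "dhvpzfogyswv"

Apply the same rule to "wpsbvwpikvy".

bvwpikvywps

The rule is to move the first 3 characters to the end (rotate left by 3).
"wpsbvwpikvy" → "bvwpikvywps".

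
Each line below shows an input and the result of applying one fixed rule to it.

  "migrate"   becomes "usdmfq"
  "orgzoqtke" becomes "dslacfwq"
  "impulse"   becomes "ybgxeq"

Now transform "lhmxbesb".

The pattern: shift every letter 12 places forward in the alphabet (wrapping around), then delete the first character.
"lhmxbesb" → "xtyjnqen" → "tyjnqen".

tyjnqen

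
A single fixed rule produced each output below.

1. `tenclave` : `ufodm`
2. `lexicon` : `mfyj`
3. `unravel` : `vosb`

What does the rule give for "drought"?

espv

Each output is the input with this applied: shift every letter 1 place forward in the alphabet (wrapping around), then delete the last 3 characters.
Working it through for "drought": intermediate "espvhiu", final "espv".
(Check on "tenclave": → "ufodmbwf" → "ufodm" ✓)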